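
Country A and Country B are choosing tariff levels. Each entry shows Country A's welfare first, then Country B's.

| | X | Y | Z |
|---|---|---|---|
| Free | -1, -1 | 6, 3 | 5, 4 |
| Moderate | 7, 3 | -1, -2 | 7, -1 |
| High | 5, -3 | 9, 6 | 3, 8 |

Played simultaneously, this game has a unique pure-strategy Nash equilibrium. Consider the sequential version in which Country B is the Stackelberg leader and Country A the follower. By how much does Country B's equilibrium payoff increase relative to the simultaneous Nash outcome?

Work backward from Country A's decision.
- X: BR = Moderate, leader payoff 3.
- Y: BR = High, leader payoff 6.
- Z: BR = Moderate, leader payoff -1.
Country B's induced payoffs are 3, 6, -1, so Country B commits to Y. Subgame-perfect outcome: (High, Y) with payoffs (9, 6).
Under simultaneous play:
Country A's best replies: X→Moderate; Y→High; Z→Moderate.
Country B's best replies: Free→Z; Moderate→X; High→Z.
Only (Moderate, X) has each player best-responding; Nash payoffs (7, 3).
Country B's commitment gain: 6 − 3 = 3.

3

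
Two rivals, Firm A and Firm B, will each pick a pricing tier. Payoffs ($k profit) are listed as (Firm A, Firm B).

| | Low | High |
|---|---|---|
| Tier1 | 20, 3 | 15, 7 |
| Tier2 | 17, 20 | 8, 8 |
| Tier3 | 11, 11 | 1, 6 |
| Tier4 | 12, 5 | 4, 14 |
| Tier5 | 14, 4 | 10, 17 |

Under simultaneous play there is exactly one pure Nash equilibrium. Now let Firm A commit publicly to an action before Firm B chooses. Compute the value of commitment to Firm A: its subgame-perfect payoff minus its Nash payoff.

Work backward from Firm B's decision.
- Tier1: BR = High, leader payoff 15.
- Tier2: BR = Low, leader payoff 17.
- Tier3: BR = Low, leader payoff 11.
- Tier4: BR = High, leader payoff 4.
- Tier5: BR = High, leader payoff 10.
Maximizing over 15, 17, 11, 4, 10, Firm A chooses Tier2. Subgame-perfect outcome: (Tier2, Low) with payoffs (17, 20).
For the simultaneous game, intersect best replies.
Firm A's best replies: Low→Tier1; High→Tier1.
Firm B's best replies: Tier1→High; Tier2→Low; Tier3→Low; Tier4→High; Tier5→High.
Only (Tier1, High) has each player best-responding; Nash payoffs (15, 7).
Firm A's commitment gain: 17 − 15 = 2.

2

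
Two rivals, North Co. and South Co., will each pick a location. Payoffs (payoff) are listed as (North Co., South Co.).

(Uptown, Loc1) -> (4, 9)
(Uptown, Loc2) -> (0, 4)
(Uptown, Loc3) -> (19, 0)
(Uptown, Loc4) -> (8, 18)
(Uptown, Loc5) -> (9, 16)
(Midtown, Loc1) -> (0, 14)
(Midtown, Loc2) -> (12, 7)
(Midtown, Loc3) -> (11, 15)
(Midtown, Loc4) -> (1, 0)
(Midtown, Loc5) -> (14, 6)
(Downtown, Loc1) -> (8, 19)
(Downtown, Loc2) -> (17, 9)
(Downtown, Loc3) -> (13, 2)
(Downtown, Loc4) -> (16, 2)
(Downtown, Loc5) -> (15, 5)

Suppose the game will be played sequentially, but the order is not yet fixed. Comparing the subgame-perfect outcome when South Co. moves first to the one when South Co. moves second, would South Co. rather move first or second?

If North Co. leads: South Co.'s best replies are Uptown→Loc4, Midtown→Loc3, Downtown→Loc1; North Co.'s induced payoffs 8, 11, 8; outcome (Midtown, Loc3), payoffs (11, 15).
If South Co. leads: North Co.'s best replies are Loc1→Downtown, Loc2→Downtown, Loc3→Uptown, Loc4→Downtown, Loc5→Downtown; South Co.'s induced payoffs 19, 9, 0, 2, 5; outcome (Downtown, Loc1), payoffs (8, 19).
South Co. gets 19 moving first and 15 moving second, so South Co. prefers to move first.

first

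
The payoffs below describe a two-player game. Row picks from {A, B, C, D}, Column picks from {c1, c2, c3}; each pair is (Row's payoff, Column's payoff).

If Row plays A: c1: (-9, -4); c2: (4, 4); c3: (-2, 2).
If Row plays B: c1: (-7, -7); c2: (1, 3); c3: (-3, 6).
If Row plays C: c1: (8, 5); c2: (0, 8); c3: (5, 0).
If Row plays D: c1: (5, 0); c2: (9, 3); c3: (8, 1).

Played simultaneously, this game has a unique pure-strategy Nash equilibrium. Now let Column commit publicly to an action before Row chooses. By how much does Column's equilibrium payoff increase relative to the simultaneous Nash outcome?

Work backward from Row's decision.
- c1 → Row plays C (best of -9, -7, 8, 5); Column gets 5.
- c2 → Row plays D (best of 4, 1, 0, 9); Column gets 3.
- c3 → Row plays D (best of -2, -3, 5, 8); Column gets 1.
Maximizing over 5, 3, 1, Column chooses c1. Subgame-perfect outcome: (C, c1) with payoffs (8, 5).
Now find the simultaneous Nash equilibrium.
Row's best replies: c1→C; c2→D; c3→D.
Column's best replies: A→c2; B→c3; C→c2; D→c2.
The unique mutual best reply is (D, c2), giving (9, 3).
Column's commitment gain: 5 − 3 = 2.

2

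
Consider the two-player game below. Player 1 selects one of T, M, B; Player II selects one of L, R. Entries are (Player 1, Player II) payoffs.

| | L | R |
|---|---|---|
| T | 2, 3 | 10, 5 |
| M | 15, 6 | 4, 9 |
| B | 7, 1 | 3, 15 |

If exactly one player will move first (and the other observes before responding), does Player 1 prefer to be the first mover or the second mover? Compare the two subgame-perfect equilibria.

If Player 1 leads: Player II's best replies are T→R, M→R, B→R; Player 1's induced payoffs 10, 4, 3; outcome (T, R), payoffs (10, 5).
If Player II leads: Player 1's best replies are L→M, R→T; Player II's induced payoffs 6, 5; outcome (M, L), payoffs (15, 6).
Player 1 gets 10 moving first and 15 moving second, so Player 1 prefers to move second.

second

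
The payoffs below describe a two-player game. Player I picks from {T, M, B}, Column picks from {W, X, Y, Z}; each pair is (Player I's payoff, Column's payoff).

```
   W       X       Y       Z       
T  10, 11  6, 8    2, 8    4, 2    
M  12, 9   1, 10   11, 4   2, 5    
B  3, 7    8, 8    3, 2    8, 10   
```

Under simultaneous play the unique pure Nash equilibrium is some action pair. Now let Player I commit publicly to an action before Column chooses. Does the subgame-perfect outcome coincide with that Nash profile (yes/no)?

no

Work backward from Column's decision.
- T: Column compares 11, 8, 8, 2 and picks W; Player I would get 10.
- M: Column compares 9, 10, 4, 5 and picks X; Player I would get 1.
- B: Column compares 7, 8, 2, 10 and picks Z; Player I would get 8.
Among 10, 1, 8, the best is 10 at T. Subgame-perfect outcome: (T, W) with payoffs (10, 11).
Under simultaneous play:
Player I's best replies: W→M; X→B; Y→M; Z→B.
Column's best replies: T→W; M→X; B→Z.
Only (B, Z) has each player best-responding; Nash payoffs (8, 10).
Sequential outcome (T, W) differs from the Nash profile (B, Z).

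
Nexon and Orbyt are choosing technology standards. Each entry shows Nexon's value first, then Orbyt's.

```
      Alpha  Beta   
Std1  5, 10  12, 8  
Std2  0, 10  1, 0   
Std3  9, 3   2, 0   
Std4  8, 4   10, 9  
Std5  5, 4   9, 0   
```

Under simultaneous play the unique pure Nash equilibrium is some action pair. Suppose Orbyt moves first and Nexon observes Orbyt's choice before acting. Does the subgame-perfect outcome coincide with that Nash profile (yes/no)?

no

Solve by backward induction (Orbyt leads).
- Alpha → Nexon plays Std3 (best of 5, 0, 9, 8, 5); Orbyt gets 3.
- Beta → Nexon plays Std1 (best of 12, 1, 2, 10, 9); Orbyt gets 8.
Orbyt's induced payoffs are 3, 8, so Orbyt commits to Beta. Subgame-perfect outcome: (Std1, Beta) with payoffs (12, 8).
For the simultaneous game, intersect best replies.
Nexon's best replies: Alpha→Std3; Beta→Std1.
Orbyt's best replies: Std1→Alpha; Std2→Alpha; Std3→Alpha; Std4→Beta; Std5→Alpha.
The unique mutual best reply is (Std3, Alpha), giving (9, 3).
Sequential outcome (Std1, Beta) differs from the Nash profile (Std3, Alpha).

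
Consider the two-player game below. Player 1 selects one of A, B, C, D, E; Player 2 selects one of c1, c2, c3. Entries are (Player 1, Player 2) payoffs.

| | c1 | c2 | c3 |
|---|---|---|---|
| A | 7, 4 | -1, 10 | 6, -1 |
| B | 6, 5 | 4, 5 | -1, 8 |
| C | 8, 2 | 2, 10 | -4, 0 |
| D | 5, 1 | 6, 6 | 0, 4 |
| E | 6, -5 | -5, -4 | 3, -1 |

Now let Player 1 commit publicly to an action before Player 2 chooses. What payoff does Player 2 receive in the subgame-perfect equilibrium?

Work backward from Player 2's decision.
- A: BR = c2, leader payoff -1.
- B: BR = c3, leader payoff -1.
- C: BR = c2, leader payoff 2.
- D: BR = c2, leader payoff 6.
- E: BR = c3, leader payoff 3.
Player 1's induced payoffs are -1, -1, 2, 6, 3, so Player 1 commits to D. Subgame-perfect outcome: (D, c2) with payoffs (6, 6).

6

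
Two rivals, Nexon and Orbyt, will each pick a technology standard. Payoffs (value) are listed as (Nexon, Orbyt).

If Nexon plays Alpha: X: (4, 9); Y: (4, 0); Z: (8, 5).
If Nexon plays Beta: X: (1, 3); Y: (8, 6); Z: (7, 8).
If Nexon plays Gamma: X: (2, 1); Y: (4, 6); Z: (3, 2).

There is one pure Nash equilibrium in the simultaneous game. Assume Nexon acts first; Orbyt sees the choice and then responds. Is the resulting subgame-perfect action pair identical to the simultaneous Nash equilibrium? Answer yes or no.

Backward induction with Nexon moving first.
- Alpha → Orbyt plays X (best of 9, 0, 5); Nexon gets 4.
- Beta → Orbyt plays Z (best of 3, 6, 8); Nexon gets 7.
- Gamma → Orbyt plays Y (best of 1, 6, 2); Nexon gets 4.
Among 4, 7, 4, the best is 7 at Beta. Subgame-perfect outcome: (Beta, Z) with payoffs (7, 8).
For the simultaneous game, intersect best replies.
Nexon's best replies: X→Alpha; Y→Beta; Z→Alpha.
Orbyt's best replies: Alpha→X; Beta→Z; Gamma→Y.
The unique mutual best reply is (Alpha, X), giving (4, 9).
Sequential outcome (Beta, Z) differs from the Nash profile (Alpha, X).

no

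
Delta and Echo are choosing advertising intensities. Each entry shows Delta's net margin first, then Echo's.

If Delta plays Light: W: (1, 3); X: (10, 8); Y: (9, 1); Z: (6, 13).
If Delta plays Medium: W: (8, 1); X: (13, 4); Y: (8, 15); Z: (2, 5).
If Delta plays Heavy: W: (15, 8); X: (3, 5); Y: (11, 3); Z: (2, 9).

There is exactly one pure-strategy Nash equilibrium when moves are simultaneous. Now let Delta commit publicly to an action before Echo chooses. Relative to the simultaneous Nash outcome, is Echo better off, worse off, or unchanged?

Backward induction with Delta moving first.
- Light: BR = Z, leader payoff 6.
- Medium: BR = Y, leader payoff 8.
- Heavy: BR = Z, leader payoff 2.
Delta's induced payoffs are 6, 8, 2, so Delta commits to Medium. Subgame-perfect outcome: (Medium, Y) with payoffs (8, 15).
Under simultaneous play:
Delta's best replies: W→Heavy; X→Medium; Y→Heavy; Z→Light.
Echo's best replies: Light→Z; Medium→Y; Heavy→Z.
The unique mutual best reply is (Light, Z), giving (6, 13).
Echo earns 15 sequentially versus 13 at the Nash outcome: better off.

better off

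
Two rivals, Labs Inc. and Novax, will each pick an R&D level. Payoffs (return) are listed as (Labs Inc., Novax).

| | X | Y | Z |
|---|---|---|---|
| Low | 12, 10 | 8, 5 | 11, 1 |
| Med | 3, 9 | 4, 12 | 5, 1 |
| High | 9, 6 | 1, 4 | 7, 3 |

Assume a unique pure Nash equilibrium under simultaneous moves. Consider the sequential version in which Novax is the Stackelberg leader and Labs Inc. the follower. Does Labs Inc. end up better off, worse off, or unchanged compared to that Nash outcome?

unchanged

Work backward from Labs Inc.'s decision.
- X → Labs Inc. plays Low (best of 12, 3, 9); Novax gets 10.
- Y → Labs Inc. plays Low (best of 8, 4, 1); Novax gets 5.
- Z → Labs Inc. plays Low (best of 11, 5, 7); Novax gets 1.
Among 10, 5, 1, the best is 10 at X. Subgame-perfect outcome: (Low, X) with payoffs (12, 10).
Under simultaneous play:
Labs Inc.'s best replies: X→Low; Y→Low; Z→Low.
Novax's best replies: Low→X; Med→Y; High→X.
Only (Low, X) has each player best-responding; Nash payoffs (12, 10).
Labs Inc. earns 12 sequentially versus 12 at the Nash outcome: unchanged.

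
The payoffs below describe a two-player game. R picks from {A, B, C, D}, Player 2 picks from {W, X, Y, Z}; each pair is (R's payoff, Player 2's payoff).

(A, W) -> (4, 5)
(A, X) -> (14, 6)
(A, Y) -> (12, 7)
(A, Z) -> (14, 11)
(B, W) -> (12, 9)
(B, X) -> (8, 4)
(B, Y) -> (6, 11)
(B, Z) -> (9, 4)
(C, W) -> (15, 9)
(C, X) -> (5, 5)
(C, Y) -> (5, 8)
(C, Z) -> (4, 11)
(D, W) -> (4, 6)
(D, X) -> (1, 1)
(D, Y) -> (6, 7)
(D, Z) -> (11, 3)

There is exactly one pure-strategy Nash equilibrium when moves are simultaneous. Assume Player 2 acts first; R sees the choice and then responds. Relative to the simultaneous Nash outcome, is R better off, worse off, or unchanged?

unchanged

Work backward from R's decision.
- W: BR = C, leader payoff 9.
- X: BR = A, leader payoff 6.
- Y: BR = A, leader payoff 7.
- Z: BR = A, leader payoff 11.
Player 2's induced payoffs are 9, 6, 7, 11, so Player 2 commits to Z. Subgame-perfect outcome: (A, Z) with payoffs (14, 11).
For the simultaneous game, intersect best replies.
R's best replies: W→C; X→A; Y→A; Z→A.
Player 2's best replies: A→Z; B→Y; C→Z; D→Y.
The unique mutual best reply is (A, Z), giving (14, 11).
R earns 14 sequentially versus 14 at the Nash outcome: unchanged.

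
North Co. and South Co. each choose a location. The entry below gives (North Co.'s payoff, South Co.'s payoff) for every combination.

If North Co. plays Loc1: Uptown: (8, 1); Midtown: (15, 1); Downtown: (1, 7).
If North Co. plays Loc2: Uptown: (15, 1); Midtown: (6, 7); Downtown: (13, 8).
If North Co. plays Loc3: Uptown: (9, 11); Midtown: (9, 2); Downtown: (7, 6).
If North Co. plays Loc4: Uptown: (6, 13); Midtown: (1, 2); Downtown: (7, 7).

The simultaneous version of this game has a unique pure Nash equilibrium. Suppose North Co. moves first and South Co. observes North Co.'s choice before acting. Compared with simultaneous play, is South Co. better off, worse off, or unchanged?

unchanged

Backward induction with North Co. moving first.
- Loc1: BR = Downtown, leader payoff 1.
- Loc2: BR = Downtown, leader payoff 13.
- Loc3: BR = Uptown, leader payoff 9.
- Loc4: BR = Uptown, leader payoff 6.
Maximizing over 1, 13, 9, 6, North Co. chooses Loc2. Subgame-perfect outcome: (Loc2, Downtown) with payoffs (13, 8).
Under simultaneous play:
North Co.'s best replies: Uptown→Loc2; Midtown→Loc1; Downtown→Loc2.
South Co.'s best replies: Loc1→Downtown; Loc2→Downtown; Loc3→Uptown; Loc4→Uptown.
The unique mutual best reply is (Loc2, Downtown), giving (13, 8).
South Co. earns 8 sequentially versus 8 at the Nash outcome: unchanged.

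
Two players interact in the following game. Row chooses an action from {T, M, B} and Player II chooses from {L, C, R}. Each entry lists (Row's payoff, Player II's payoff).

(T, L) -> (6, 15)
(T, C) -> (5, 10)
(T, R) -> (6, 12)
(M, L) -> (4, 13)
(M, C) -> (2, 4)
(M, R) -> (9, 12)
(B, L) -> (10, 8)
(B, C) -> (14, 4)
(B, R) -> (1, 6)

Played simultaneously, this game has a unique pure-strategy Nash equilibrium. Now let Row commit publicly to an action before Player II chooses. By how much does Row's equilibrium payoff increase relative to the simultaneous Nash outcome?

Backward induction with Row moving first.
- T: BR = L, leader payoff 6.
- M: BR = L, leader payoff 4.
- B: BR = L, leader payoff 10.
Row's induced payoffs are 6, 4, 10, so Row commits to B. Subgame-perfect outcome: (B, L) with payoffs (10, 8).
Now find the simultaneous Nash equilibrium.
Row's best replies: L→B; C→B; R→M.
Player II's best replies: T→L; M→L; B→L.
The unique mutual best reply is (B, L), giving (10, 8).
Row's commitment gain: 10 − 10 = 0.

0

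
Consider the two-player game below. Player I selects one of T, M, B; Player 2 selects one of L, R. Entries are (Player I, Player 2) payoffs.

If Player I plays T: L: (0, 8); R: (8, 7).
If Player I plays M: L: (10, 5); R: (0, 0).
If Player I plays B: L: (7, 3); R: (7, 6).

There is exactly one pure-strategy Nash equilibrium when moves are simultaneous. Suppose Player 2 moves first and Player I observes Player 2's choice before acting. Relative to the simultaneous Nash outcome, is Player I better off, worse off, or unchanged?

worse off

Work backward from Player I's decision.
- L: BR = M, leader payoff 5.
- R: BR = T, leader payoff 7.
Maximizing over 5, 7, Player 2 chooses R. Subgame-perfect outcome: (T, R) with payoffs (8, 7).
For the simultaneous game, intersect best replies.
Player I's best replies: L→M; R→T.
Player 2's best replies: T→L; M→L; B→R.
Only (M, L) has each player best-responding; Nash payoffs (10, 5).
Player I earns 8 sequentially versus 10 at the Nash outcome: worse off.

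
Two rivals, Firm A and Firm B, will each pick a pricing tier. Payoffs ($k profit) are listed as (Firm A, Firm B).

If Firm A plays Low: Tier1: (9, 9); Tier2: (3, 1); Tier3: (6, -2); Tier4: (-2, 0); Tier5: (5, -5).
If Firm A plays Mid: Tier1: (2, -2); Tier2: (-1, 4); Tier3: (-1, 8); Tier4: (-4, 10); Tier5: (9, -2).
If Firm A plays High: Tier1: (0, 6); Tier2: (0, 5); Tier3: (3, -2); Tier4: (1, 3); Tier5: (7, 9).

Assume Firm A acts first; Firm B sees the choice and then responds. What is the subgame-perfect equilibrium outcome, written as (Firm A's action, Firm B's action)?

(Low, Tier1)

Work backward from Firm B's decision.
- Low: Firm B compares 9, 1, -2, 0, -5 and picks Tier1; Firm A would get 9.
- Mid: Firm B compares -2, 4, 8, 10, -2 and picks Tier4; Firm A would get -4.
- High: Firm B compares 6, 5, -2, 3, 9 and picks Tier5; Firm A would get 7.
Maximizing over 9, -4, 7, Firm A chooses Low. Subgame-perfect outcome: (Low, Tier1) with payoffs (9, 9).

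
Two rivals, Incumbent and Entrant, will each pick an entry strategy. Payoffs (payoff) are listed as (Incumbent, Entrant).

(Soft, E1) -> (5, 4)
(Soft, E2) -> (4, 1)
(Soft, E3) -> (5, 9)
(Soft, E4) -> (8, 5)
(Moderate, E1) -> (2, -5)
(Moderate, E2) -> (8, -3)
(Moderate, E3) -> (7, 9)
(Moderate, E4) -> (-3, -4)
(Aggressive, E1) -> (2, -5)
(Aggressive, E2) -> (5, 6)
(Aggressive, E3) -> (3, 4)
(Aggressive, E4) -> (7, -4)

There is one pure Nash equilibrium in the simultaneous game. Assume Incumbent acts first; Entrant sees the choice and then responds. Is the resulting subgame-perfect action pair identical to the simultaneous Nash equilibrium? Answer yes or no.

Entrant best-responds to each possible Incumbent move:
- Soft: BR = E3, leader payoff 5.
- Moderate: BR = E3, leader payoff 7.
- Aggressive: BR = E2, leader payoff 5.
Incumbent's induced payoffs are 5, 7, 5, so Incumbent commits to Moderate. Subgame-perfect outcome: (Moderate, E3) with payoffs (7, 9).
Under simultaneous play:
Incumbent's best replies: E1→Soft; E2→Moderate; E3→Moderate; E4→Soft.
Entrant's best replies: Soft→E3; Moderate→E3; Aggressive→E2.
The unique mutual best reply is (Moderate, E3), giving (7, 9).
Sequential outcome (Moderate, E3) coincides with the Nash profile (Moderate, E3).

yes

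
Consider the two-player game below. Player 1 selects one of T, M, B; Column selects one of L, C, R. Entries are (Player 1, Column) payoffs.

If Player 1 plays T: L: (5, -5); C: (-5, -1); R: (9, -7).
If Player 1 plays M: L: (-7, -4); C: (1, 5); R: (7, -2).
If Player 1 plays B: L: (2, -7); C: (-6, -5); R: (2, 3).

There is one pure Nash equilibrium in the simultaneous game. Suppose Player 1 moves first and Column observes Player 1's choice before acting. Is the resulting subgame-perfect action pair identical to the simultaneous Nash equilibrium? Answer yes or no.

no

Work backward from Column's decision.
- T: BR = C, leader payoff -5.
- M: BR = C, leader payoff 1.
- B: BR = R, leader payoff 2.
Player 1's induced payoffs are -5, 1, 2, so Player 1 commits to B. Subgame-perfect outcome: (B, R) with payoffs (2, 3).
Under simultaneous play:
Player 1's best replies: L→T; C→M; R→T.
Column's best replies: T→C; M→C; B→R.
Only (M, C) has each player best-responding; Nash payoffs (1, 5).
Sequential outcome (B, R) differs from the Nash profile (M, C).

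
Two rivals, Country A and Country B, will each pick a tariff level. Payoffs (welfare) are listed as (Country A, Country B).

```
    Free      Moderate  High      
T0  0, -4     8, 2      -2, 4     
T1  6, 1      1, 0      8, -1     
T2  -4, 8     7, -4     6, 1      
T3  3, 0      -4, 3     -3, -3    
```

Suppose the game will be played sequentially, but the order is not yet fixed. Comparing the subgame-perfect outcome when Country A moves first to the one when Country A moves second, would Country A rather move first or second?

second

If Country A leads: Country B's best replies are T0→High, T1→Free, T2→Free, T3→Moderate; Country A's induced payoffs -2, 6, -4, -4; outcome (T1, Free), payoffs (6, 1).
If Country B leads: Country A's best replies are Free→T1, Moderate→T0, High→T1; Country B's induced payoffs 1, 2, -1; outcome (T0, Moderate), payoffs (8, 2).
Country A gets 6 moving first and 8 moving second, so Country A prefers to move second.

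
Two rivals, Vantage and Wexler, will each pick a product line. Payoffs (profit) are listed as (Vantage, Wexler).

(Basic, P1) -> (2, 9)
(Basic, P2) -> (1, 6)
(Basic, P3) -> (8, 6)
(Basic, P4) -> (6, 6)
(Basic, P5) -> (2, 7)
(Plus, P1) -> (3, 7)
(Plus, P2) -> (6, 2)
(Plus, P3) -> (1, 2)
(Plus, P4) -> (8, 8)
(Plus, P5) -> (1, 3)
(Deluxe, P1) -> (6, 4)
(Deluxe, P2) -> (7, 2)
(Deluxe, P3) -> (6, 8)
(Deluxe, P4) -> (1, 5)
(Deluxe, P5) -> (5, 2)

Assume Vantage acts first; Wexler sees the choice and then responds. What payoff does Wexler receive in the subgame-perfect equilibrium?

Backward induction with Vantage moving first.
- Basic → Wexler plays P1 (best of 9, 6, 6, 6, 7); Vantage gets 2.
- Plus → Wexler plays P4 (best of 7, 2, 2, 8, 3); Vantage gets 8.
- Deluxe → Wexler plays P3 (best of 4, 2, 8, 5, 2); Vantage gets 6.
Vantage's induced payoffs are 2, 8, 6, so Vantage commits to Plus. Subgame-perfect outcome: (Plus, P4) with payoffs (8, 8).

8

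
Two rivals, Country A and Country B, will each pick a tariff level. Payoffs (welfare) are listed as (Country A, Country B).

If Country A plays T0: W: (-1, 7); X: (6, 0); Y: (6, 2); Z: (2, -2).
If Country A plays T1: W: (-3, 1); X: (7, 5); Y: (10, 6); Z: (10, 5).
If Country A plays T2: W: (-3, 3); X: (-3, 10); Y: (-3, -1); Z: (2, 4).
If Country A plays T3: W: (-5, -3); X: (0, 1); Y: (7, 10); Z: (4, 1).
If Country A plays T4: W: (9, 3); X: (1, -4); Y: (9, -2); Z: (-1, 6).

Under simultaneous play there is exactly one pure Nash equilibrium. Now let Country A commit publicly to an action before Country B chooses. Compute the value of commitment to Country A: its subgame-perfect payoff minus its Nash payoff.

Backward induction with Country A moving first.
- T0 → Country B plays W (best of 7, 0, 2, -2); Country A gets -1.
- T1 → Country B plays Y (best of 1, 5, 6, 5); Country A gets 10.
- T2 → Country B plays X (best of 3, 10, -1, 4); Country A gets -3.
- T3 → Country B plays Y (best of -3, 1, 10, 1); Country A gets 7.
- T4 → Country B plays Z (best of 3, -4, -2, 6); Country A gets -1.
Country A's induced payoffs are -1, 10, -3, 7, -1, so Country A commits to T1. Subgame-perfect outcome: (T1, Y) with payoffs (10, 6).
For the simultaneous game, intersect best replies.
Country A's best replies: W→T4; X→T1; Y→T1; Z→T1.
Country B's best replies: T0→W; T1→Y; T2→X; T3→Y; T4→Z.
Only (T1, Y) has each player best-responding; Nash payoffs (10, 6).
Country A's commitment gain: 10 − 10 = 0.

0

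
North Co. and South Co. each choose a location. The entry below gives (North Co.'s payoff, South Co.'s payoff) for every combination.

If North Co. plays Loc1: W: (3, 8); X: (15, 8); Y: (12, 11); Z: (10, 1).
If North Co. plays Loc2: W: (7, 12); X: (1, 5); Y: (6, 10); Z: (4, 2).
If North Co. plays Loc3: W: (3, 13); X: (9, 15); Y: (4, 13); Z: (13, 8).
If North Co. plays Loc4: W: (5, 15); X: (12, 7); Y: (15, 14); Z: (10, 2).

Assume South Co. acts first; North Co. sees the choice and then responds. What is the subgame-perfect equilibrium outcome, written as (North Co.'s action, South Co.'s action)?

Backward induction with South Co. moving first.
- W: North Co. compares 3, 7, 3, 5 and picks Loc2; South Co. would get 12.
- X: North Co. compares 15, 1, 9, 12 and picks Loc1; South Co. would get 8.
- Y: North Co. compares 12, 6, 4, 15 and picks Loc4; South Co. would get 14.
- Z: North Co. compares 10, 4, 13, 10 and picks Loc3; South Co. would get 8.
Maximizing over 12, 8, 14, 8, South Co. chooses Y. Subgame-perfect outcome: (Loc4, Y) with payoffs (15, 14).

(Loc4, Y)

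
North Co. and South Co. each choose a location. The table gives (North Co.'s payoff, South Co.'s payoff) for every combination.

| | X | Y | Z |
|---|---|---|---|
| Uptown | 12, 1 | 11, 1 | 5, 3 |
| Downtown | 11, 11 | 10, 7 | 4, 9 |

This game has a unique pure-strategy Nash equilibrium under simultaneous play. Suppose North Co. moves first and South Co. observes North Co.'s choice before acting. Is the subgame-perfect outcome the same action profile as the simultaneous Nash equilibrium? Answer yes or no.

no

South Co. best-responds to each possible North Co. move:
- Uptown: BR = Z, leader payoff 5.
- Downtown: BR = X, leader payoff 11.
Maximizing over 5, 11, North Co. chooses Downtown. Subgame-perfect outcome: (Downtown, X) with payoffs (11, 11).
Under simultaneous play:
North Co.'s best replies: X→Uptown; Y→Uptown; Z→Uptown.
South Co.'s best replies: Uptown→Z; Downtown→X.
Only (Uptown, Z) has each player best-responding; Nash payoffs (5, 3).
Sequential outcome (Downtown, X) differs from the Nash profile (Uptown, Z).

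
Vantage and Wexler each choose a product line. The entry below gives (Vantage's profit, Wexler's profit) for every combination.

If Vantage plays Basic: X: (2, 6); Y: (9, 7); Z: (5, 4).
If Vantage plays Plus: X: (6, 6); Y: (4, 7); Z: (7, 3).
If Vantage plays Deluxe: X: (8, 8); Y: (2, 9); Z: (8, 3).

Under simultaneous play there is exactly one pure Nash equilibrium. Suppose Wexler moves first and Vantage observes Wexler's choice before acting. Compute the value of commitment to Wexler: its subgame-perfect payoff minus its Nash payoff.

1

Vantage best-responds to each possible Wexler move:
- X: Vantage compares 2, 6, 8 and picks Deluxe; Wexler would get 8.
- Y: Vantage compares 9, 4, 2 and picks Basic; Wexler would get 7.
- Z: Vantage compares 5, 7, 8 and picks Deluxe; Wexler would get 3.
Among 8, 7, 3, the best is 8 at X. Subgame-perfect outcome: (Deluxe, X) with payoffs (8, 8).
For the simultaneous game, intersect best replies.
Vantage's best replies: X→Deluxe; Y→Basic; Z→Deluxe.
Wexler's best replies: Basic→Y; Plus→Y; Deluxe→Y.
Only (Basic, Y) has each player best-responding; Nash payoffs (9, 7).
Wexler's commitment gain: 8 − 7 = 1.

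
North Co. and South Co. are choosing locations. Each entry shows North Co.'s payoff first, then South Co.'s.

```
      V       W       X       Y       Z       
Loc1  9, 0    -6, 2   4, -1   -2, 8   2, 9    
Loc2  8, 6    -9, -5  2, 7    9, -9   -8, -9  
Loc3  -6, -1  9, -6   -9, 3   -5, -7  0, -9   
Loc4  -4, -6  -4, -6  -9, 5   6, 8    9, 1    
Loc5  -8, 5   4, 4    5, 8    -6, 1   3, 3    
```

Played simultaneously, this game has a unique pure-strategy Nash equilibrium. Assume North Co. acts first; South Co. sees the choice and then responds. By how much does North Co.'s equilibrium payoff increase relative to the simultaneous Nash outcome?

1

Backward induction with North Co. moving first.
- Loc1: South Co. compares 0, 2, -1, 8, 9 and picks Z; North Co. would get 2.
- Loc2: South Co. compares 6, -5, 7, -9, -9 and picks X; North Co. would get 2.
- Loc3: South Co. compares -1, -6, 3, -7, -9 and picks X; North Co. would get -9.
- Loc4: South Co. compares -6, -6, 5, 8, 1 and picks Y; North Co. would get 6.
- Loc5: South Co. compares 5, 4, 8, 1, 3 and picks X; North Co. would get 5.
Among 2, 2, -9, 6, 5, the best is 6 at Loc4. Subgame-perfect outcome: (Loc4, Y) with payoffs (6, 8).
Now find the simultaneous Nash equilibrium.
North Co.'s best replies: V→Loc1; W→Loc3; X→Loc5; Y→Loc2; Z→Loc4.
South Co.'s best replies: Loc1→Z; Loc2→X; Loc3→X; Loc4→Y; Loc5→X.
The unique mutual best reply is (Loc5, X), giving (5, 8).
North Co.'s commitment gain: 6 − 5 = 1.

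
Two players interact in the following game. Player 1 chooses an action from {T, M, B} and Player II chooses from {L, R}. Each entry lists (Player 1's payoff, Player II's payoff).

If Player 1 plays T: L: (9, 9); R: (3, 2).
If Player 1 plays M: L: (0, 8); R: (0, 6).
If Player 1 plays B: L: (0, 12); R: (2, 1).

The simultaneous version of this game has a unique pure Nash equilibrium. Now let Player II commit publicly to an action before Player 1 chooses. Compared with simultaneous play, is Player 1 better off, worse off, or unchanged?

Player 1 best-responds to each possible Player II move:
- L: Player 1 compares 9, 0, 0 and picks T; Player II would get 9.
- R: Player 1 compares 3, 0, 2 and picks T; Player II would get 2.
Among 9, 2, the best is 9 at L. Subgame-perfect outcome: (T, L) with payoffs (9, 9).
For the simultaneous game, intersect best replies.
Player 1's best replies: L→T; R→T.
Player II's best replies: T→L; M→L; B→L.
The unique mutual best reply is (T, L), giving (9, 9).
Player 1 earns 9 sequentially versus 9 at the Nash outcome: unchanged.

unchanged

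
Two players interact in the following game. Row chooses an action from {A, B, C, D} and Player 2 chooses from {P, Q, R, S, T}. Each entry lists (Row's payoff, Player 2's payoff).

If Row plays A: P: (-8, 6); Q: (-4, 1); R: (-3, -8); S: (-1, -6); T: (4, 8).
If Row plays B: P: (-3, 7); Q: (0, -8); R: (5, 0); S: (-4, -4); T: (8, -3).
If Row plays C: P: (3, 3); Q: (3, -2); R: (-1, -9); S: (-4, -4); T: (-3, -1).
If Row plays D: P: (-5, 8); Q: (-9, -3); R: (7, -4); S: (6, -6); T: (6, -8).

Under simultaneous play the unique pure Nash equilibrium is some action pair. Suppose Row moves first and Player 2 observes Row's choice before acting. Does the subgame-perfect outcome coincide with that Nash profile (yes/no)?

Solve by backward induction (Row leads).
- A: Player 2 compares 6, 1, -8, -6, 8 and picks T; Row would get 4.
- B: Player 2 compares 7, -8, 0, -4, -3 and picks P; Row would get -3.
- C: Player 2 compares 3, -2, -9, -4, -1 and picks P; Row would get 3.
- D: Player 2 compares 8, -3, -4, -6, -8 and picks P; Row would get -5.
Row's induced payoffs are 4, -3, 3, -5, so Row commits to A. Subgame-perfect outcome: (A, T) with payoffs (4, 8).
Under simultaneous play:
Row's best replies: P→C; Q→C; R→D; S→D; T→B.
Player 2's best replies: A→T; B→P; C→P; D→P.
The unique mutual best reply is (C, P), giving (3, 3).
Sequential outcome (A, T) differs from the Nash profile (C, P).

no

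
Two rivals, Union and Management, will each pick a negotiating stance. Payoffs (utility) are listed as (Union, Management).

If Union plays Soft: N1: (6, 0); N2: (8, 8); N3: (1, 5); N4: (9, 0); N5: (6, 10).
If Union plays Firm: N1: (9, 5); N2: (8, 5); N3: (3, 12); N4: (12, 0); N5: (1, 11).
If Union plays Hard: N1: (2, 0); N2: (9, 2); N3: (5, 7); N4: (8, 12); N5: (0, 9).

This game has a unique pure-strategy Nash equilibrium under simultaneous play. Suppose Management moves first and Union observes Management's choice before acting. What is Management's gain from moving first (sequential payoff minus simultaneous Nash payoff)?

Solve by backward induction (Management leads).
- N1: BR = Firm, leader payoff 5.
- N2: BR = Hard, leader payoff 2.
- N3: BR = Hard, leader payoff 7.
- N4: BR = Firm, leader payoff 0.
- N5: BR = Soft, leader payoff 10.
Management's induced payoffs are 5, 2, 7, 0, 10, so Management commits to N5. Subgame-perfect outcome: (Soft, N5) with payoffs (6, 10).
Now find the simultaneous Nash equilibrium.
Union's best replies: N1→Firm; N2→Hard; N3→Hard; N4→Firm; N5→Soft.
Management's best replies: Soft→N5; Firm→N3; Hard→N4.
The unique mutual best reply is (Soft, N5), giving (6, 10).
Management's commitment gain: 10 − 10 = 0.

0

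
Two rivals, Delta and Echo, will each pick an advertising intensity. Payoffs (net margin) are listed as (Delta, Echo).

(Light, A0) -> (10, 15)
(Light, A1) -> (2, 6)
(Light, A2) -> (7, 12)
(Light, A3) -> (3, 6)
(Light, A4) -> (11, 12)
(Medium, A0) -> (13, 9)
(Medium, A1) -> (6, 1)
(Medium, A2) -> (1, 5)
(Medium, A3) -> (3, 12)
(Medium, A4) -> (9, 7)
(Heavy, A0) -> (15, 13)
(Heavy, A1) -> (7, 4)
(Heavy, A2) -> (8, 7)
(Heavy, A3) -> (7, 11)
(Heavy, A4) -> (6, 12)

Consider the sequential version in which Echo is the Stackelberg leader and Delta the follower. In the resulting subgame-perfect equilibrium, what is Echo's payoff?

Work backward from Delta's decision.
- A0: BR = Heavy, leader payoff 13.
- A1: BR = Heavy, leader payoff 4.
- A2: BR = Heavy, leader payoff 7.
- A3: BR = Heavy, leader payoff 11.
- A4: BR = Light, leader payoff 12.
Among 13, 4, 7, 11, 12, the best is 13 at A0. Subgame-perfect outcome: (Heavy, A0) with payoffs (15, 13).

13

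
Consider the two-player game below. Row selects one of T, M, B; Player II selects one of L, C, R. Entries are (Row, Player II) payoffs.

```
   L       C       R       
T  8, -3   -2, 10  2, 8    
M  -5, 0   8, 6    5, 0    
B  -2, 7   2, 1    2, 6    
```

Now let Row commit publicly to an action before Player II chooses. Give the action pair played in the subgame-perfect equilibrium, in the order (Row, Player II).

Solve by backward induction (Row leads).
- T: BR = C, leader payoff -2.
- M: BR = C, leader payoff 8.
- B: BR = L, leader payoff -2.
Row's induced payoffs are -2, 8, -2, so Row commits to M. Subgame-perfect outcome: (M, C) with payoffs (8, 6).

(M, C)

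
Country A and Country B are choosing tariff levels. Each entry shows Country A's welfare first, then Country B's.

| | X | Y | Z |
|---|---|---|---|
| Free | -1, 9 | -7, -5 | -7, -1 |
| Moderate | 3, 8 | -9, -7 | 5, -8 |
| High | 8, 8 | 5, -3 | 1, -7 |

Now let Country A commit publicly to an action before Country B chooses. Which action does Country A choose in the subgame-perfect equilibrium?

High

Country B best-responds to each possible Country A move:
- Free: Country B compares 9, -5, -1 and picks X; Country A would get -1.
- Moderate: Country B compares 8, -7, -8 and picks X; Country A would get 3.
- High: Country B compares 8, -3, -7 and picks X; Country A would get 8.
Maximizing over -1, 3, 8, Country A chooses High. Subgame-perfect outcome: (High, X) with payoffs (8, 8).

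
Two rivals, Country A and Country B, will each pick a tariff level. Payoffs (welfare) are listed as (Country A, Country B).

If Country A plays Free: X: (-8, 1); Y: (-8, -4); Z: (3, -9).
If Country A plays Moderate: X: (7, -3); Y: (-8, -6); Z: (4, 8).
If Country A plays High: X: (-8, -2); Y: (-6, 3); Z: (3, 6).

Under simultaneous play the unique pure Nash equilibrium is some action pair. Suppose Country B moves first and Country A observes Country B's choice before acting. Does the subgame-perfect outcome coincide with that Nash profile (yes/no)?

yes

Solve by backward induction (Country B leads).
- X: Country A compares -8, 7, -8 and picks Moderate; Country B would get -3.
- Y: Country A compares -8, -8, -6 and picks High; Country B would get 3.
- Z: Country A compares 3, 4, 3 and picks Moderate; Country B would get 8.
Maximizing over -3, 3, 8, Country B chooses Z. Subgame-perfect outcome: (Moderate, Z) with payoffs (4, 8).
Under simultaneous play:
Country A's best replies: X→Moderate; Y→High; Z→Moderate.
Country B's best replies: Free→X; Moderate→Z; High→Z.
The unique mutual best reply is (Moderate, Z), giving (4, 8).
Sequential outcome (Moderate, Z) coincides with the Nash profile (Moderate, Z).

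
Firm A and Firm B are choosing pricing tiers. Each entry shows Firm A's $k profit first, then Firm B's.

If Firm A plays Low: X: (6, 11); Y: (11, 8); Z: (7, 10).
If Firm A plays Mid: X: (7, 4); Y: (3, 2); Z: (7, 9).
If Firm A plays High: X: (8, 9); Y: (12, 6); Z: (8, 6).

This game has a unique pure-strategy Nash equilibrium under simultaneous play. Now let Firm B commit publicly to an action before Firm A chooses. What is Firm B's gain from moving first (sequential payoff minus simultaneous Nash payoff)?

Solve by backward induction (Firm B leads).
- X → Firm A plays High (best of 6, 7, 8); Firm B gets 9.
- Y → Firm A plays High (best of 11, 3, 12); Firm B gets 6.
- Z → Firm A plays High (best of 7, 7, 8); Firm B gets 6.
Among 9, 6, 6, the best is 9 at X. Subgame-perfect outcome: (High, X) with payoffs (8, 9).
Now find the simultaneous Nash equilibrium.
Firm A's best replies: X→High; Y→High; Z→High.
Firm B's best replies: Low→X; Mid→Z; High→X.
The unique mutual best reply is (High, X), giving (8, 9).
Firm B's commitment gain: 9 − 9 = 0.

0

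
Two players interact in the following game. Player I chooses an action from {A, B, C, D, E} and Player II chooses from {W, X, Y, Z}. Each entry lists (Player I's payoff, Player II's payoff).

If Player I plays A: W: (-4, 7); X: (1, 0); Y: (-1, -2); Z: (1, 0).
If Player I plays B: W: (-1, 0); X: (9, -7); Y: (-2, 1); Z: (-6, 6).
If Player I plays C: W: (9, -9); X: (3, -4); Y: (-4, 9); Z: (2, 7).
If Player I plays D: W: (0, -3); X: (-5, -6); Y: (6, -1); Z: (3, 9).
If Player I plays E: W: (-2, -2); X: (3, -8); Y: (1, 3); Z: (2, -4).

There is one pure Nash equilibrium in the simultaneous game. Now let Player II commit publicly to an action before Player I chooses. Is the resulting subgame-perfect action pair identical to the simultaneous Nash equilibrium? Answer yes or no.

yes

Backward induction with Player II moving first.
- W → Player I plays C (best of -4, -1, 9, 0, -2); Player II gets -9.
- X → Player I plays B (best of 1, 9, 3, -5, 3); Player II gets -7.
- Y → Player I plays D (best of -1, -2, -4, 6, 1); Player II gets -1.
- Z → Player I plays D (best of 1, -6, 2, 3, 2); Player II gets 9.
Maximizing over -9, -7, -1, 9, Player II chooses Z. Subgame-perfect outcome: (D, Z) with payoffs (3, 9).
For the simultaneous game, intersect best replies.
Player I's best replies: W→C; X→B; Y→D; Z→D.
Player II's best replies: A→W; B→Z; C→Y; D→Z; E→Y.
Only (D, Z) has each player best-responding; Nash payoffs (3, 9).
Sequential outcome (D, Z) coincides with the Nash profile (D, Z).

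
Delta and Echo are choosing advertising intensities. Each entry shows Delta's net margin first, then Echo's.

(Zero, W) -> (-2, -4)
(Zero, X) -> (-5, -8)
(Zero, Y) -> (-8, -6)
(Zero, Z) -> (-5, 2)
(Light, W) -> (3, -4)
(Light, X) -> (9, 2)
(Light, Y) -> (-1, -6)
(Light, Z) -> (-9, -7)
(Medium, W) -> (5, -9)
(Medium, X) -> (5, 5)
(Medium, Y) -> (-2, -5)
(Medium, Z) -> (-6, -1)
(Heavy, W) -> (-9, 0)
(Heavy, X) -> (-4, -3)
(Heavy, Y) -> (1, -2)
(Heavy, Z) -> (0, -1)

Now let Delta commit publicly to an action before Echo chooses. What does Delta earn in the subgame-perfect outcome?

9

Backward induction with Delta moving first.
- Zero: Echo compares -4, -8, -6, 2 and picks Z; Delta would get -5.
- Light: Echo compares -4, 2, -6, -7 and picks X; Delta would get 9.
- Medium: Echo compares -9, 5, -5, -1 and picks X; Delta would get 5.
- Heavy: Echo compares 0, -3, -2, -1 and picks W; Delta would get -9.
Maximizing over -5, 9, 5, -9, Delta chooses Light. Subgame-perfect outcome: (Light, X) with payoffs (9, 2).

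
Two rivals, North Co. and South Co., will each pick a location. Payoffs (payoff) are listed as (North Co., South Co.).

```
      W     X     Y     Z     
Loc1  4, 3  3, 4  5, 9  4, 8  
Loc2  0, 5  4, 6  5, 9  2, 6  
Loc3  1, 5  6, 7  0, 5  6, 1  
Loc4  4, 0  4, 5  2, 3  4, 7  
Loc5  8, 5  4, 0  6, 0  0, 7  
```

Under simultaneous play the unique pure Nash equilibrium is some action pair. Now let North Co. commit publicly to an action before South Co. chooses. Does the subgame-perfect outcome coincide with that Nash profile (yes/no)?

Backward induction with North Co. moving first.
- Loc1 → South Co. plays Y (best of 3, 4, 9, 8); North Co. gets 5.
- Loc2 → South Co. plays Y (best of 5, 6, 9, 6); North Co. gets 5.
- Loc3 → South Co. plays X (best of 5, 7, 5, 1); North Co. gets 6.
- Loc4 → South Co. plays Z (best of 0, 5, 3, 7); North Co. gets 4.
- Loc5 → South Co. plays Z (best of 5, 0, 0, 7); North Co. gets 0.
Among 5, 5, 6, 4, 0, the best is 6 at Loc3. Subgame-perfect outcome: (Loc3, X) with payoffs (6, 7).
For the simultaneous game, intersect best replies.
North Co.'s best replies: W→Loc5; X→Loc3; Y→Loc5; Z→Loc3.
South Co.'s best replies: Loc1→Y; Loc2→Y; Loc3→X; Loc4→Z; Loc5→Z.
The unique mutual best reply is (Loc3, X), giving (6, 7).
Sequential outcome (Loc3, X) coincides with the Nash profile (Loc3, X).

yes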